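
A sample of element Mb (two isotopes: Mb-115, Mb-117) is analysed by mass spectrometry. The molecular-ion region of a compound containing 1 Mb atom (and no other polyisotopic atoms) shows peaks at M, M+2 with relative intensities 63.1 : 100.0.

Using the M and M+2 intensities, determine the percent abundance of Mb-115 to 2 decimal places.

38.69%

Write p for the Mb-115 fraction. I(M+2)/I(M) = [C(1,1)·p^0·(1−p)] / p^1 = 1·(1−p)/p = 100.0/63.1 = 1.5848
(1−p)/p = 1.5848/1 = 1.5848  ⇒  p = 1/(1 + 1.5848) = 0.3869
Mb-115: 38.69%, Mb-117: 61.31%.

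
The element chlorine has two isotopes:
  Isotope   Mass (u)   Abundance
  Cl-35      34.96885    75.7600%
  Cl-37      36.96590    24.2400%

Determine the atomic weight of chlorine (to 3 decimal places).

Ar = Σ fᵢ·mᵢ = 0.757600 × 34.96885 + 0.242400 × 36.96590
= 26.492401 + 8.960534 = 35.452935 u

35.453 u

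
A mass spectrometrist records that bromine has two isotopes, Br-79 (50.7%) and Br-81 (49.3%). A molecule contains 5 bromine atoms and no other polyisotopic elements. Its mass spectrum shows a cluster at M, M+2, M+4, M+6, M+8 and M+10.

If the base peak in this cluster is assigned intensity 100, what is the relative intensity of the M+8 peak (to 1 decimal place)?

Term probabilities: M 0.0335, M+2 0.1629, M+4 0.3168, M+6 0.3080, M+8 0.1497, M+10 0.0291. Base peak = M+4.
P(M+4) = C(5,2) × 0.507^3 × 0.493^2 = 10 × 0.13032384 × 0.243049 = 0.316751 (base)
P(M+8) = C(5,4) × 0.507^1 × 0.493^4 = 5 × 0.5070 × 0.05907282 = 0.149750
Relative intensity = 0.149750 / 0.316751 × 100 = 47.3

47.3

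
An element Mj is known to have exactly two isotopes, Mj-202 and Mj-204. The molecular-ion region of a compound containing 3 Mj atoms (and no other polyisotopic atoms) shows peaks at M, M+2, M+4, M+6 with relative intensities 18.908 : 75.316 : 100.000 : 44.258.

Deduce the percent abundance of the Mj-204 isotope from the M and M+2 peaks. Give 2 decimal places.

Let p = fractional abundance of Mj-202. I(M+2)/I(M) = [C(3,1)·p^2·(1−p)] / p^3 = 3·(1−p)/p = 75.316/18.908 = 3.9833
(1−p)/p = 3.9833/3 = 1.3278  ⇒  p = 1/(1 + 1.3278) = 0.4296
Mj-202: 42.96%, Mj-204: 57.04%.

57.04%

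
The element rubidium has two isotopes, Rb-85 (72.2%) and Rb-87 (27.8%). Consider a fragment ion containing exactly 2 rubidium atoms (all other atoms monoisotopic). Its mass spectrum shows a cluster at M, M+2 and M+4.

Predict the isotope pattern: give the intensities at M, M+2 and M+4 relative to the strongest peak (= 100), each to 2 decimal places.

Each Rb atom is independently Rb-85 (p = 0.722) or Rb-87 (q = 0.278); the cluster is the binomial expansion (p + q)^2.
P(M) = 0.722^2 = 0.521284
P(M+2) = 2 × 0.722^1 × 0.278^1 = 0.401432
P(M+4) = 0.278^2 = 0.077284
The M peak is largest (0.521284); scaling to 100 gives 100.00 : 77.01 : 14.83.

100.00 : 77.01 : 14.83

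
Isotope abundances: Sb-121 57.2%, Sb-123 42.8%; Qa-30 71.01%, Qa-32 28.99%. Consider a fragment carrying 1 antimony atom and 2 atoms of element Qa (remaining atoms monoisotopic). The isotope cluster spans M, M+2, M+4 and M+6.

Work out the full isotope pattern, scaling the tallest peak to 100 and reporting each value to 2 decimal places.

Antimony pattern (n=1): 0.5720 : 0.4280
Element Qa pattern (n=2): 0.50424201 : 0.41171598 : 0.08404201
Convolve the two distributions (both contribute in 2-u steps):
  M: 0.5720×0.50424201 = 0.288426
  M+2: 0.5720×0.41171598 + 0.4280×0.50424201 = 0.451317
  M+4: 0.5720×0.08404201 + 0.4280×0.41171598 = 0.224286
  M+6: 0.4280×0.08404201 = 0.035970
Scale to base peak (0.451317) = 100: 63.91 : 100.00 : 49.70 : 7.97

63.91 : 100.00 : 49.70 : 7.97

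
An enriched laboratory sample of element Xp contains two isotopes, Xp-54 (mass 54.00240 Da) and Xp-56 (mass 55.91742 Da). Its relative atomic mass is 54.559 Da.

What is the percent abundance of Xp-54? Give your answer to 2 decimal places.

With x = fraction of Xp-54 (so Xp-56 is 1 − x):
54.00240·x + 55.91742·(1 − x) = 54.559
(54.00240 − 55.91742)·x = 54.559 − 55.91742
x = -1.35842 / -1.91502 = 0.70935 → 70.94% Xp-54, 29.06% Xp-56.

70.94%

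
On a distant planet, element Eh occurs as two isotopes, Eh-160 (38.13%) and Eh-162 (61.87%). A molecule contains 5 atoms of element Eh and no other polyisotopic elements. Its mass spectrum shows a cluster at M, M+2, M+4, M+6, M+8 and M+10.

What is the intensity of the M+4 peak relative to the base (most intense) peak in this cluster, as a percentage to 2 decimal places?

Term probabilities: M 0.0081, M+2 0.0654, M+4 0.2122, M+6 0.3443, M+8 0.2794, M+10 0.0907. Base peak = M+6.
P(M+6) = C(5,3) × 0.3813^2 × 0.6187^3 = 10 × 0.14538969 × 0.23683198 = 0.344329 (base)
P(M+4) = C(5,2) × 0.3813^3 × 0.6187^2 = 10 × 0.05543709 × 0.38278969 = 0.212207
Relative intensity = 0.212207 / 0.344329 × 100 = 61.63

61.63%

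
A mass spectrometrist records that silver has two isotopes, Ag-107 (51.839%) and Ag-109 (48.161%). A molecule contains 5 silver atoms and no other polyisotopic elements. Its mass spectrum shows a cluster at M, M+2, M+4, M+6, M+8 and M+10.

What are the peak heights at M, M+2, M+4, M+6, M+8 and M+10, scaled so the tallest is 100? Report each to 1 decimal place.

Each Ag atom is independently Ag-107 (p = 0.51839) or Ag-109 (q = 0.48161); the cluster is the binomial expansion (p + q)^5.
P(M) = 0.51839^5 = 0.037435
P(M+2) = 5 × 0.51839^4 × 0.48161^1 = 0.173897
P(M+4) = 10 × 0.51839^3 × 0.48161^2 = 0.323118
P(M+6) = 10 × 0.51839^2 × 0.48161^3 = 0.300192
P(M+8) = 5 × 0.51839^1 × 0.48161^4 = 0.139447
P(M+10) = 0.48161^5 = 0.025911
The M+4 peak is largest (0.323118); scaling to 100 gives 11.6 : 53.8 : 100.0 : 92.9 : 43.2 : 8.0.

11.6 : 53.8 : 100.0 : 92.9 : 43.2 : 8.0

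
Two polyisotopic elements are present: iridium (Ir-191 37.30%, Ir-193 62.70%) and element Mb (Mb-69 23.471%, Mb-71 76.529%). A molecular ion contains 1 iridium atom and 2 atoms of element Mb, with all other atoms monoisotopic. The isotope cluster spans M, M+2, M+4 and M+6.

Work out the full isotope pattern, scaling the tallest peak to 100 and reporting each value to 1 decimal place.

Iridium pattern (n=1): 0.3730 : 0.6270
Element Mb pattern (n=2): 0.05508878 : 0.35924243 : 0.58566878
Convolve the two distributions (both contribute in 2-u steps):
  M: 0.3730×0.05508878 = 0.020548
  M+2: 0.3730×0.35924243 + 0.6270×0.05508878 = 0.168538
  M+4: 0.3730×0.58566878 + 0.6270×0.35924243 = 0.443699
  M+6: 0.6270×0.58566878 = 0.367214
Scale to base peak (0.443699) = 100: 4.6 : 38.0 : 100.0 : 82.8

4.6 : 38.0 : 100.0 : 82.8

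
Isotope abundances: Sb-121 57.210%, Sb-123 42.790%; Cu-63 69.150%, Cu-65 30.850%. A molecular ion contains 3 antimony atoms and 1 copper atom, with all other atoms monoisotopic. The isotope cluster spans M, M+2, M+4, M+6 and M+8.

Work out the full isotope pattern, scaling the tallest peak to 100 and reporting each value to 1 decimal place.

37.2 : 100.0 : 99.6 : 43.4 : 6.9

Antimony pattern (n=3): 0.18724742 : 0.42015297 : 0.3142518 : 0.07834781
Copper pattern (n=1): 0.6915 : 0.3085
Convolve the two distributions (both contribute in 2-u steps):
  M: 0.18724742×0.6915 = 0.129482
  M+2: 0.18724742×0.3085 + 0.42015297×0.6915 = 0.348302
  M+4: 0.42015297×0.3085 + 0.3142518×0.6915 = 0.346922
  M+6: 0.3142518×0.3085 + 0.07834781×0.6915 = 0.151124
  M+8: 0.07834781×0.3085 = 0.024170
Scale to base peak (0.348302) = 100: 37.2 : 100.0 : 99.6 : 43.4 : 6.9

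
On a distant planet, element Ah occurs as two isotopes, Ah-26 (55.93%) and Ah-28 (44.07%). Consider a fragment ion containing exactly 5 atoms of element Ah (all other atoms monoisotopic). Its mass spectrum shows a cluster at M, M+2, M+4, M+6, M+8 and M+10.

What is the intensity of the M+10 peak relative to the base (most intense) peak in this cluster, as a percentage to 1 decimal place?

Binomial terms of (0.5593 + 0.4407)^5: M 0.0547, M+2 0.2156, M+4 0.3398, M+6 0.2677, M+8 0.1055, M+10 0.0166 → M+4 is the base peak.
P(M+4) = C(5,2) × 0.5593^3 × 0.4407^2 = 10 × 0.17495826 × 0.19421649 = 0.339798 (base)
P(M+10) = C(5,5) × 0.5593^0 × 0.4407^5 = 1 × 1.0000 × 0.01662322 = 0.016623
Relative intensity = 0.016623 / 0.339798 × 100 = 4.9

4.9%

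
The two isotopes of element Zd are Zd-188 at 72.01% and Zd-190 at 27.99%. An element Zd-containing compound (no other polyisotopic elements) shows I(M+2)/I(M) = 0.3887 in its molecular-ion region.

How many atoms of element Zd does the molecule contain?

The M+2/M ratio from n Zd atoms is n · q/p = n · 0.2799/0.7201.
n = 0.3887 × 0.7201/0.2799 = 1.00 ≈ 1

1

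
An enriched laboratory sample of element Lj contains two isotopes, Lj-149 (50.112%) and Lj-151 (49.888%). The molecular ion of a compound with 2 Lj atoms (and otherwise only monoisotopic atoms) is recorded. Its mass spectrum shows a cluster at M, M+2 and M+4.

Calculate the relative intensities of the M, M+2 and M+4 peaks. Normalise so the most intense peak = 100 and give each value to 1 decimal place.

The 2 Lj atoms are independent, so intensities follow the terms of (0.50112 + 0.49888)^2.
P(M) = 0.50112^2 = 0.251121
P(M+2) = 2 × 0.50112^1 × 0.49888^1 = 0.499997
P(M+4) = 0.49888^2 = 0.248881
The M+2 peak is largest (0.499997); scaling to 100 gives 50.2 : 100.0 : 49.8.

50.2 : 100.0 : 49.8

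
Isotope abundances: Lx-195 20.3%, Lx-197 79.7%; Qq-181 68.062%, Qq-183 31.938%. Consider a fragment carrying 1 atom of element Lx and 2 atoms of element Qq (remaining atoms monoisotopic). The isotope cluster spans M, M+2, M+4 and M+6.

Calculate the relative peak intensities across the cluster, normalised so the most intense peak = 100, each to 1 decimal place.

Element Lx pattern (n=1): 0.2030 : 0.7970
Element Qq pattern (n=2): 0.46324358 : 0.43475283 : 0.10200358
Convolve the two distributions (both contribute in 2-u steps):
  M: 0.2030×0.46324358 = 0.094038
  M+2: 0.2030×0.43475283 + 0.7970×0.46324358 = 0.457460
  M+4: 0.2030×0.10200358 + 0.7970×0.43475283 = 0.367205
  M+6: 0.7970×0.10200358 = 0.081297
Scale to base peak (0.457460) = 100: 20.6 : 100.0 : 80.3 : 17.8

20.6 : 100.0 : 80.3 : 17.8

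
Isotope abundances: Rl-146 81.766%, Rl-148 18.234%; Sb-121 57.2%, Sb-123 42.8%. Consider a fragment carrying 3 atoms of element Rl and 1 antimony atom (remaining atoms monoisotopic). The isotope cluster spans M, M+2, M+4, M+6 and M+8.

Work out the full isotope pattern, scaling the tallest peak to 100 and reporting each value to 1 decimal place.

70.6 : 100.0 : 45.8 : 8.7 : 0.6

Element Rl pattern (n=3): 0.54666121 : 0.36572 : 0.08155637 : 0.00606242
Antimony pattern (n=1): 0.5720 : 0.4280
Convolve the two distributions (both contribute in 2-u steps):
  M: 0.54666121×0.5720 = 0.312690
  M+2: 0.54666121×0.4280 + 0.36572×0.5720 = 0.443163
  M+4: 0.36572×0.4280 + 0.08155637×0.5720 = 0.203178
  M+6: 0.08155637×0.4280 + 0.00606242×0.5720 = 0.038374
  M+8: 0.00606242×0.4280 = 0.002595
Scale to base peak (0.443163) = 100: 70.6 : 100.0 : 45.8 : 8.7 : 0.6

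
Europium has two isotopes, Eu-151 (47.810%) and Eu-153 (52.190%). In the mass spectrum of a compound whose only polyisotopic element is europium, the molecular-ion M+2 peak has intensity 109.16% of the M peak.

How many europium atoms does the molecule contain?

1

For n independent Eu atoms, I(M+2)/I(M) = n · (abundance Eu-153) / (abundance Eu-151) = n · 0.52190/0.47810.
n = 1.0916 × 0.47810/0.52190 = 1.00 ≈ 1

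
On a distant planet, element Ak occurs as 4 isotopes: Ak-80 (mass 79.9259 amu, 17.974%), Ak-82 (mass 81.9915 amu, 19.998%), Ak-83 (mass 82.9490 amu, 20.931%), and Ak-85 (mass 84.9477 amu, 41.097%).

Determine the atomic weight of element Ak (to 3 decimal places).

The abundance-weighted mean is 0.17974 × 79.9259 + 0.19998 × 81.9915 + 0.20931 × 82.9490 + 0.41097 × 84.9477
= 14.36588 + 16.39666 + 17.36206 + 34.91096 = 83.03556 amu

83.036 amu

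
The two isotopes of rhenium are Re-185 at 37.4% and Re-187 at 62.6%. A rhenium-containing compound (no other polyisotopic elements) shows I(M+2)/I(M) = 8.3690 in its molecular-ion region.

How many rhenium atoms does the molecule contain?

With n Re atoms, P(M+2)/P(M) = C(n,1)·p^(n−1)q / p^n = n·q/p = n · 0.626/0.374.
n = 8.3690 × 0.374/0.626 = 5.00 ≈ 5

5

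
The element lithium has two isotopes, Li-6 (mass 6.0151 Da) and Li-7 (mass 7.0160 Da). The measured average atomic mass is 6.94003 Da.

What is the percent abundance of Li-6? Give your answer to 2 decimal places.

7.59%

Let x be the fractional abundance of Li-6; then Li-7 has abundance 1 − x.
6.0151·x + 7.0160·(1 − x) = 6.94003
(6.0151 − 7.0160)·x = 6.94003 − 7.0160
x = -0.07597 / -1.0009 = 0.07590 → 7.59% Li-6, 92.41% Li-7.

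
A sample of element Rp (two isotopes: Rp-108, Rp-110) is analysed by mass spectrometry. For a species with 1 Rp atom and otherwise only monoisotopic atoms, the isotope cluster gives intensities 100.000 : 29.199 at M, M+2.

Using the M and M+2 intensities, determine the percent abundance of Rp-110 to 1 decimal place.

22.6%

Write p for the Rp-108 fraction. I(M+2)/I(M) = [C(1,1)·p^0·(1−p)] / p^1 = 1·(1−p)/p = 29.199/100.000 = 0.2920
(1−p)/p = 0.2920/1 = 0.2920  ⇒  p = 1/(1 + 0.2920) = 0.7740
Rp-108: 77.4%, Rp-110: 22.6%.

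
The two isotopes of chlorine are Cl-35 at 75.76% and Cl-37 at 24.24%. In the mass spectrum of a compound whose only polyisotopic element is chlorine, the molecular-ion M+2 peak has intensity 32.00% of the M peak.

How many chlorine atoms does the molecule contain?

For n independent Cl atoms, I(M+2)/I(M) = n · (abundance Cl-37) / (abundance Cl-35) = n · 0.2424/0.7576.
n = 0.3200 × 0.7576/0.2424 = 1.00 ≈ 1

1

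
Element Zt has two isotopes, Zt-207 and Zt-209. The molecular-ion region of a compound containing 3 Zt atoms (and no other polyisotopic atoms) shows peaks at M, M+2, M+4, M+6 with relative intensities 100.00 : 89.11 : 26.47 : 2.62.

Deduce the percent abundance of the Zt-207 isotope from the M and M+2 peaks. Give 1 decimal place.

Write p for the Zt-207 fraction. I(M+2)/I(M) = [C(3,1)·p^2·(1−p)] / p^3 = 3·(1−p)/p = 89.11/100.00 = 0.8911
(1−p)/p = 0.8911/3 = 0.2970  ⇒  p = 1/(1 + 0.2970) = 0.7710
Zt-207: 77.1%, Zt-209: 22.9%.

77.1%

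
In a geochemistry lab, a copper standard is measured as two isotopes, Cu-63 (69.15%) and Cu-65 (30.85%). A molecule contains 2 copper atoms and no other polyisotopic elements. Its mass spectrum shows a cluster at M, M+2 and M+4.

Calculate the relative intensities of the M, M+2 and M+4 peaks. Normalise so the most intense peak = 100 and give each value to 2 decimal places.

The 2 Cu atoms are independent, so intensities follow the terms of (0.6915 + 0.3085)^2.
P(M) = 0.6915^2 = 0.478172
P(M+2) = 2 × 0.6915^1 × 0.3085^1 = 0.426656
P(M+4) = 0.3085^2 = 0.095172
The M peak is largest (0.478172); scaling to 100 gives 100.00 : 89.23 : 19.90.

100.00 : 89.23 : 19.90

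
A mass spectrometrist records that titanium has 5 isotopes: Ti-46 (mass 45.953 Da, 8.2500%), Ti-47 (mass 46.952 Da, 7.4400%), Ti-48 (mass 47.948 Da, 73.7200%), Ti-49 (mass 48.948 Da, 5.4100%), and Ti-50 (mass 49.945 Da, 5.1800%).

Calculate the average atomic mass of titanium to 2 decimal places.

Ar = Σ fᵢ·mᵢ = 0.082500 × 45.953 + 0.074400 × 46.952 + 0.737200 × 47.948 + 0.054100 × 48.948 + 0.051800 × 49.945
= 3.7911 + 3.4932 + 35.3473 + 2.6481 + 2.5872 = 47.8669 Da

47.87 Da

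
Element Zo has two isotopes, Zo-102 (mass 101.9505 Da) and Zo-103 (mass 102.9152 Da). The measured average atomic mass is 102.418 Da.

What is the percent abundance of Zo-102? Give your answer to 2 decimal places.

With x = fraction of Zo-102 (so Zo-103 is 1 − x):
101.9505·x + 102.9152·(1 − x) = 102.418
(101.9505 − 102.9152)·x = 102.418 − 102.9152
x = -0.4972 / -0.9647 = 0.51539 → 51.54% Zo-102, 48.46% Zo-103.

51.54%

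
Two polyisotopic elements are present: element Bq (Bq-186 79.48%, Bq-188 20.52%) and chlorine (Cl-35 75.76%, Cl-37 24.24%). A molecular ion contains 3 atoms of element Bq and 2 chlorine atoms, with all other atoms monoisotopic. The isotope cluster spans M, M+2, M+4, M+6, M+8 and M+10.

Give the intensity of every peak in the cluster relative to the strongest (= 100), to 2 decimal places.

70.70 : 100.00 : 56.42 : 15.87 : 2.23 : 0.12

Element Bq pattern (n=3): 0.50208076 : 0.38887885 : 0.10040003 : 0.00864036
Chlorine pattern (n=2): 0.57395776 : 0.36728448 : 0.05875776
Convolve the two distributions (both contribute in 2-u steps):
  M: 0.50208076×0.57395776 = 0.288173
  M+2: 0.50208076×0.36728448 + 0.38887885×0.57395776 = 0.407607
  M+4: 0.50208076×0.05875776 + 0.38887885×0.36728448 + 0.10040003×0.57395776 = 0.229956
  M+6: 0.38887885×0.05875776 + 0.10040003×0.36728448 + 0.00864036×0.57395776 = 0.064684
  M+8: 0.10040003×0.05875776 + 0.00864036×0.36728448 = 0.009073
  M+10: 0.00864036×0.05875776 = 0.000508
Scale to base peak (0.407607) = 100: 70.70 : 100.00 : 56.42 : 15.87 : 2.23 : 0.12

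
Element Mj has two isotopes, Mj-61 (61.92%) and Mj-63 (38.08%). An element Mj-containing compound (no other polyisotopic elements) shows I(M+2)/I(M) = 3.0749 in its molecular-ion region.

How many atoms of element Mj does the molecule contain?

5

The M+2/M ratio from n Mj atoms is n · q/p = n · 0.3808/0.6192.
n = 3.0749 × 0.6192/0.3808 = 5.00 ≈ 5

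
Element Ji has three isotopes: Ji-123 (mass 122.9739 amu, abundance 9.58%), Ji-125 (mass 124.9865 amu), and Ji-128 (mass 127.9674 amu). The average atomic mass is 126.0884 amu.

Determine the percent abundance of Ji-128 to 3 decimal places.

The remaining 90.42% is split between Ji-125 (fraction x) and Ji-128 (fraction 0.9042 − x).
Substituting: 124.9865x + 127.9674(0.9042 − x) = 114.30750038
(124.9865 − 127.9674)x = -1.4006227  ⇒  x = 0.46987, y = 0.43433
Ji-125: 46.987%, Ji-128: 43.433%.

43.433%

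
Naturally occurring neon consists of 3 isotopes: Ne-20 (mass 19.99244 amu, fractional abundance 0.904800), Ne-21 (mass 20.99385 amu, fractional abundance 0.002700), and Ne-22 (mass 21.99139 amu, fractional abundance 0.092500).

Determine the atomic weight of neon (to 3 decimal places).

20.180 amu

Ar = Σ fᵢ·mᵢ = 0.904800 × 19.99244 + 0.002700 × 20.99385 + 0.092500 × 21.99139
= 18.089160 + 0.056683 + 2.034204 = 20.180047 amu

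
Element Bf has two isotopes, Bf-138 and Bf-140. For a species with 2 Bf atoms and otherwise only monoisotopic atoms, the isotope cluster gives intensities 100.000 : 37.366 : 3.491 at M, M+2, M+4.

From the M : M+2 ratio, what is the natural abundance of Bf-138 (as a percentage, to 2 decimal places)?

Let p = fractional abundance of Bf-138. I(M+2)/I(M) = [C(2,1)·p^1·(1−p)] / p^2 = 2·(1−p)/p = 37.366/100.000 = 0.3737
(1−p)/p = 0.3737/2 = 0.1868  ⇒  p = 1/(1 + 0.1868) = 0.8426
Bf-138: 84.26%, Bf-140: 15.74%.

84.26%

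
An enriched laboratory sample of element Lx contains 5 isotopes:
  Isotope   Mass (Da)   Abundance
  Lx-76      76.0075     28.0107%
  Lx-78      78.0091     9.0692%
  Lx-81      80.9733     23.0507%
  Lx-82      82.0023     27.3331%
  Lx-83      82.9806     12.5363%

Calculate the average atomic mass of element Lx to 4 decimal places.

Weight each isotope mass by its fractional abundance: 0.280107 × 76.0075 + 0.090692 × 78.0091 + 0.230507 × 80.9733 + 0.273331 × 82.0023 + 0.125363 × 82.9806
= 21.29023 + 7.07480 + 18.66491 + 22.41377 + 10.40270 = 79.84641 Da

79.8464 Da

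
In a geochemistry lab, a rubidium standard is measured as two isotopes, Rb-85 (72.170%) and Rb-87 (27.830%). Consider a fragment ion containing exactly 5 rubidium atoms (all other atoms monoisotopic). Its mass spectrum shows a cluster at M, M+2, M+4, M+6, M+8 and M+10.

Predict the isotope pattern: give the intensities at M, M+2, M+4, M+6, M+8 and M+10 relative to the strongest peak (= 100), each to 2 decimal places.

51.86 : 100.00 : 77.12 : 29.74 : 5.73 : 0.44

Expanding (0.72170 + 0.27830)^5:
P(M) = 0.72170^5 = 0.195787
P(M+2) = 5 × 0.72170^4 × 0.27830^1 = 0.377494
P(M+4) = 10 × 0.72170^3 × 0.27830^2 = 0.291136
P(M+6) = 10 × 0.72170^2 × 0.27830^3 = 0.112267
P(M+8) = 5 × 0.72170^1 × 0.27830^4 = 0.021646
P(M+10) = 0.27830^5 = 0.001669
The M+2 peak is largest (0.377494); scaling to 100 gives 51.86 : 100.00 : 77.12 : 29.74 : 5.73 : 0.44.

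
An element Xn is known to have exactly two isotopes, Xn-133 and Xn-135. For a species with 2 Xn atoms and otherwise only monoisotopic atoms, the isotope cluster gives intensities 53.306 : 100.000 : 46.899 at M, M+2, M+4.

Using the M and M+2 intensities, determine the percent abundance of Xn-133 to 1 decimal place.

51.6%

If p is the fraction of Xn that is Xn-133, then I(M+2)/I(M) = [C(2,1)·p^1·(1−p)] / p^2 = 2·(1−p)/p = 100.000/53.306 = 1.8760
(1−p)/p = 1.8760/2 = 0.9380  ⇒  p = 1/(1 + 0.9380) = 0.5160
Xn-133: 51.6%, Xn-135: 48.4%.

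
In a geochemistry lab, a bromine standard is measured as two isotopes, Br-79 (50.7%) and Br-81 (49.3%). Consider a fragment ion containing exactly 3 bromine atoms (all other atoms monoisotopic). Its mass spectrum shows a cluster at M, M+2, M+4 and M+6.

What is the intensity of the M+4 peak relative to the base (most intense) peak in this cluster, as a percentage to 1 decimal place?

Term probabilities: M 0.1303, M+2 0.3802, M+4 0.3697, M+6 0.1198. Base peak = M+2.
P(M+2) = C(3,1) × 0.507^2 × 0.493^1 = 3 × 0.257049 × 0.4930 = 0.380175 (base)
P(M+4) = C(3,2) × 0.507^1 × 0.493^2 = 3 × 0.5070 × 0.243049 = 0.369678
Relative intensity = 0.369678 / 0.380175 × 100 = 97.2

97.2%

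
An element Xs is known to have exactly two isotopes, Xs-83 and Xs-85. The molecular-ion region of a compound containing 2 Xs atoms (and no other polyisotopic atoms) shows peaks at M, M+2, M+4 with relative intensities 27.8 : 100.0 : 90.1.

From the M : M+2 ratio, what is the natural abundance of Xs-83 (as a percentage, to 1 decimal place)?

35.7%

Write p for the Xs-83 fraction. I(M+2)/I(M) = [C(2,1)·p^1·(1−p)] / p^2 = 2·(1−p)/p = 100.0/27.8 = 3.5971
(1−p)/p = 3.5971/2 = 1.7986  ⇒  p = 1/(1 + 1.7986) = 0.3573
Xs-83: 35.7%, Xs-85: 64.3%.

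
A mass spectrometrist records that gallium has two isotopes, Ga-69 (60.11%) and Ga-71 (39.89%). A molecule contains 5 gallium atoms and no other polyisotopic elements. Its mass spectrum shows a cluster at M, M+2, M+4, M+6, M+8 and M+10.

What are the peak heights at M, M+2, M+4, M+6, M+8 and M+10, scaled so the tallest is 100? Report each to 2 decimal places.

22.71 : 75.34 : 100.00 : 66.36 : 22.02 : 2.92

Each Ga atom is independently Ga-69 (p = 0.6011) or Ga-71 (q = 0.3989); the cluster is the binomial expansion (p + q)^5.
P(M) = 0.6011^5 = 0.078475
P(M+2) = 5 × 0.6011^4 × 0.3989^1 = 0.260388
P(M+4) = 10 × 0.6011^3 × 0.3989^2 = 0.345596
P(M+6) = 10 × 0.6011^2 × 0.3989^3 = 0.229343
P(M+8) = 5 × 0.6011^1 × 0.3989^4 = 0.076098
P(M+10) = 0.3989^5 = 0.010100
The M+4 peak is largest (0.345596); scaling to 100 gives 22.71 : 75.34 : 100.00 : 66.36 : 22.02 : 2.92.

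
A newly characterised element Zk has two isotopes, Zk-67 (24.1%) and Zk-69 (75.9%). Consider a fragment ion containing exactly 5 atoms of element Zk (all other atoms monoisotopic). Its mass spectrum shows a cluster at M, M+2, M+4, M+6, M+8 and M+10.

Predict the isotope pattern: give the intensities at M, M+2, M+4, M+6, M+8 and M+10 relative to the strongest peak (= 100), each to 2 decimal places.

Expanding (0.241 + 0.759)^5:
P(M) = 0.241^5 = 0.000813
P(M+2) = 5 × 0.241^4 × 0.759^1 = 0.012802
P(M+4) = 10 × 0.241^3 × 0.759^2 = 0.080637
P(M+6) = 10 × 0.241^2 × 0.759^3 = 0.253957
P(M+8) = 5 × 0.241^1 × 0.759^4 = 0.399903
P(M+10) = 0.759^5 = 0.251889
The M+8 peak is largest (0.399903); scaling to 100 gives 0.20 : 3.20 : 20.16 : 63.50 : 100.00 : 62.99.

0.20 : 3.20 : 20.16 : 63.50 : 100.00 : 62.99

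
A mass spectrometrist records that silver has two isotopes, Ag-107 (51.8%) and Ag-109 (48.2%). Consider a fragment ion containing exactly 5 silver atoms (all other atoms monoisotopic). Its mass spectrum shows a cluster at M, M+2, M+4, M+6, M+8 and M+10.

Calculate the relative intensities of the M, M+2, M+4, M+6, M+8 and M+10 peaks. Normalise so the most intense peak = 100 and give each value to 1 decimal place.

11.5 : 53.7 : 100.0 : 93.1 : 43.3 : 8.1

Expanding (0.518 + 0.482)^5:
P(M) = 0.518^5 = 0.037295
P(M+2) = 5 × 0.518^4 × 0.482^1 = 0.173515
P(M+4) = 10 × 0.518^3 × 0.482^2 = 0.322911
P(M+6) = 10 × 0.518^2 × 0.482^3 = 0.300470
P(M+8) = 5 × 0.518^1 × 0.482^4 = 0.139794
P(M+10) = 0.482^5 = 0.026016
The M+4 peak is largest (0.322911); scaling to 100 gives 11.5 : 53.7 : 100.0 : 93.1 : 43.3 : 8.1.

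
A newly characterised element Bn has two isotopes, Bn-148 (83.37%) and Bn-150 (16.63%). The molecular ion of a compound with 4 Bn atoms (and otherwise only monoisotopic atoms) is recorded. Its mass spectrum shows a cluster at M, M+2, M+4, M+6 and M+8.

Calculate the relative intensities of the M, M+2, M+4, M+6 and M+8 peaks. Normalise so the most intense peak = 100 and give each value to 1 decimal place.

100.0 : 79.8 : 23.9 : 3.2 : 0.2

The 4 Bn atoms are independent, so intensities follow the terms of (0.8337 + 0.1663)^4.
P(M) = 0.8337^4 = 0.483102
P(M+2) = 4 × 0.8337^3 × 0.1663^1 = 0.385462
P(M+4) = 6 × 0.8337^2 × 0.1663^2 = 0.115333
P(M+6) = 4 × 0.8337^1 × 0.1663^3 = 0.015337
P(M+8) = 0.1663^4 = 0.000765
The M peak is largest (0.483102); scaling to 100 gives 100.0 : 79.8 : 23.9 : 3.2 : 0.2.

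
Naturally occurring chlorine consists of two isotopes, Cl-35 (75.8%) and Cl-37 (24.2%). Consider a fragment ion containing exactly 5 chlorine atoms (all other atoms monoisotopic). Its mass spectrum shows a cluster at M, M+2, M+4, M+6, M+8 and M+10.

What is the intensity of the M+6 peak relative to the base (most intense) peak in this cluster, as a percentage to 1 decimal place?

20.4%

Binomial terms of (0.758 + 0.242)^5: M 0.2502, M+2 0.3994, M+4 0.2551, M+6 0.0814, M+8 0.0130, M+10 0.0008 → M+2 is the base peak.
P(M+2) = C(5,1) × 0.758^4 × 0.242^1 = 5 × 0.33012379 × 0.2420 = 0.399450 (base)
P(M+6) = C(5,3) × 0.758^2 × 0.242^3 = 10 × 0.574564 × 0.01417249 = 0.081430
Relative intensity = 0.081430 / 0.399450 × 100 = 20.4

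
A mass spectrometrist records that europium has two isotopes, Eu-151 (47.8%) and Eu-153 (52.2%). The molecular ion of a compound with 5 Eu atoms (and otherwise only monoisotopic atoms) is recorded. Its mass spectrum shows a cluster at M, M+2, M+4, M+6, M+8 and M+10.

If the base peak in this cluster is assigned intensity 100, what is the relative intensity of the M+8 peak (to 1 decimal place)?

(0.478 + 0.522)^5 gives M 0.0250, M+2 0.1363, M+4 0.2976, M+6 0.3250, M+8 0.1775, M+10 0.0388; the largest is M+6.
P(M+6) = C(5,3) × 0.478^2 × 0.522^3 = 10 × 0.228484 × 0.14223665 = 0.324988 (base)
P(M+8) = C(5,4) × 0.478^1 × 0.522^4 = 5 × 0.4780 × 0.07424753 = 0.177452
Relative intensity = 0.177452 / 0.324988 × 100 = 54.6

54.6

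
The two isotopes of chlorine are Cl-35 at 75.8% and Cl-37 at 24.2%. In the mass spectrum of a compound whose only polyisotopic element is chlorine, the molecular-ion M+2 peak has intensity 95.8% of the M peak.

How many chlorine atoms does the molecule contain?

3

The M+2/M ratio from n Cl atoms is n · q/p = n · 0.242/0.758.
n = 0.958 × 0.758/0.242 = 3.00 ≈ 3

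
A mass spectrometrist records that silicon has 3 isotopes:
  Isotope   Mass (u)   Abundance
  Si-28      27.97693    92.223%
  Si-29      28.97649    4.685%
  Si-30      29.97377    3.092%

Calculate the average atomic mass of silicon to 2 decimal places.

Weight each isotope mass by its fractional abundance: 0.92223 × 27.97693 + 0.04685 × 28.97649 + 0.03092 × 29.97377
= 25.801164 + 1.357549 + 0.926789 = 28.085502 u

28.09 u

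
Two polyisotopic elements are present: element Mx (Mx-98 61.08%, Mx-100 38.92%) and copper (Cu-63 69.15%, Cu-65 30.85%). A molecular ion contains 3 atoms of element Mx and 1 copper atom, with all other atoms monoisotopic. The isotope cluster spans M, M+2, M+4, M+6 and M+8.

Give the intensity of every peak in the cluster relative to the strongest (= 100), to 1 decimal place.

42.4 : 100.0 : 87.8 : 34.0 : 4.9

Element Mx pattern (n=3): 0.22787521 : 0.43560428 : 0.2775658 : 0.05895471
Copper pattern (n=1): 0.6915 : 0.3085
Convolve the two distributions (both contribute in 2-u steps):
  M: 0.22787521×0.6915 = 0.157576
  M+2: 0.22787521×0.3085 + 0.43560428×0.6915 = 0.371520
  M+4: 0.43560428×0.3085 + 0.2775658×0.6915 = 0.326321
  M+6: 0.2775658×0.3085 + 0.05895471×0.6915 = 0.126396
  M+8: 0.05895471×0.3085 = 0.018188
Scale to base peak (0.371520) = 100: 42.4 : 100.0 : 87.8 : 34.0 : 4.9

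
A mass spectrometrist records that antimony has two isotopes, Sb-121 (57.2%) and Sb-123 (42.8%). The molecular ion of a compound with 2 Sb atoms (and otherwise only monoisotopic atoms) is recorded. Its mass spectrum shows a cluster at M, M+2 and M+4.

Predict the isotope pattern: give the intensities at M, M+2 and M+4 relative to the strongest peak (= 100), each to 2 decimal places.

66.82 : 100.00 : 37.41

Each Sb atom is independently Sb-121 (p = 0.572) or Sb-123 (q = 0.428); the cluster is the binomial expansion (p + q)^2.
P(M) = 0.572^2 = 0.327184
P(M+2) = 2 × 0.572^1 × 0.428^1 = 0.489632
P(M+4) = 0.428^2 = 0.183184
The M+2 peak is largest (0.489632); scaling to 100 gives 66.82 : 100.00 : 37.41.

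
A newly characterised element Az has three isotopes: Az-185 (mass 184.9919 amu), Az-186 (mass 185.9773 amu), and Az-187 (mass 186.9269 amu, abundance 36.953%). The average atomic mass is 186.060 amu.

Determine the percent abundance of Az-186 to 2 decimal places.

Let x and y be the fractions of Az-185 and Az-186. Then x + y = 1 − 0.36953 = 0.63047 and 184.9919x + 185.9773y = 186.060 − 0.36953×186.9269 = 116.984902643.
Substituting: 184.9919x + 185.9773(0.63047 − x) = 116.984902643
(184.9919 − 185.9773)x = -0.268205688  ⇒  x = 0.27218, y = 0.35829
Az-185: 27.22%, Az-186: 35.83%.

35.83%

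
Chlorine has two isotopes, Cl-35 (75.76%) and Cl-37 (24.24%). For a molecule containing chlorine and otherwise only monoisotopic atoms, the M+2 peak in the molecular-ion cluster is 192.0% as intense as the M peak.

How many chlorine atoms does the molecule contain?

6

With n Cl atoms, P(M+2)/P(M) = C(n,1)·p^(n−1)q / p^n = n·q/p = n · 0.2424/0.7576.
n = 1.920 × 0.7576/0.2424 = 6.00 ≈ 6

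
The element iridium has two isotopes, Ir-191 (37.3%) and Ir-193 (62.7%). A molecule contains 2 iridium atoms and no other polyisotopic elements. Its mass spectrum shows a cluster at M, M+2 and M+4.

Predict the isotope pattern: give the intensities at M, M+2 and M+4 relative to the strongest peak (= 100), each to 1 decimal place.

29.7 : 100.0 : 84.0

Expanding (0.373 + 0.627)^2:
P(M) = 0.373^2 = 0.139129
P(M+2) = 2 × 0.373^1 × 0.627^1 = 0.467742
P(M+4) = 0.627^2 = 0.393129
The M+2 peak is largest (0.467742); scaling to 100 gives 29.7 : 100.0 : 84.0.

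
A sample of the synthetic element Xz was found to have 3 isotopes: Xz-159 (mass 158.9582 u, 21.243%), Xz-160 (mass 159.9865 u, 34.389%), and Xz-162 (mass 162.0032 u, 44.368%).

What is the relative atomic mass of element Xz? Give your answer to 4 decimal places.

The abundance-weighted mean is 0.21243 × 158.9582 + 0.34389 × 159.9865 + 0.44368 × 162.0032
= 33.76749 + 55.01776 + 71.87758 = 160.66283 u

160.6628 u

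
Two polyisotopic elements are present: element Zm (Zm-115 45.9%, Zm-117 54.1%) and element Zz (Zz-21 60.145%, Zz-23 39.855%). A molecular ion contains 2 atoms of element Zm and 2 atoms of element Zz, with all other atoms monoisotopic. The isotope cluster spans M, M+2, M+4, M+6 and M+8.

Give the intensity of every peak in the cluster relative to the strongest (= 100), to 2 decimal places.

Element Zm pattern (n=2): 0.210681 : 0.496638 : 0.292681
Element Zz pattern (n=2): 0.3617421 : 0.47941579 : 0.1588421
Convolve the two distributions (both contribute in 2-u steps):
  M: 0.210681×0.3617421 = 0.076212
  M+2: 0.210681×0.47941579 + 0.496638×0.3617421 = 0.280659
  M+4: 0.210681×0.1588421 + 0.496638×0.47941579 + 0.292681×0.3617421 = 0.377436
  M+6: 0.496638×0.1588421 + 0.292681×0.47941579 = 0.219203
  M+8: 0.292681×0.1588421 = 0.046490
Scale to base peak (0.377436) = 100: 20.19 : 74.36 : 100.00 : 58.08 : 12.32

20.19 : 74.36 : 100.00 : 58.08 : 12.32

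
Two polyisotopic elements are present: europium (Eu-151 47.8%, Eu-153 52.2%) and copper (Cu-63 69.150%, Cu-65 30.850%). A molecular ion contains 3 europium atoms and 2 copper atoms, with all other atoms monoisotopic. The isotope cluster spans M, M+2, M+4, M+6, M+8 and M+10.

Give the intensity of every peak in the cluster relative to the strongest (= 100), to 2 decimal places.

14.93 : 62.22 : 100.00 : 76.82 : 27.97 : 3.87

Europium pattern (n=3): 0.10921535 : 0.35780594 : 0.39074206 : 0.14223665
Copper pattern (n=2): 0.47817225 : 0.4266555 : 0.09517225
Convolve the two distributions (both contribute in 2-u steps):
  M: 0.10921535×0.47817225 = 0.052224
  M+2: 0.10921535×0.4266555 + 0.35780594×0.47817225 = 0.217690
  M+4: 0.10921535×0.09517225 + 0.35780594×0.4266555 + 0.39074206×0.47817225 = 0.349896
  M+6: 0.35780594×0.09517225 + 0.39074206×0.4266555 + 0.14223665×0.47817225 = 0.268779
  M+8: 0.39074206×0.09517225 + 0.14223665×0.4266555 = 0.097874
  M+10: 0.14223665×0.09517225 = 0.013537
Scale to base peak (0.349896) = 100: 14.93 : 62.22 : 100.00 : 76.82 : 27.97 : 3.87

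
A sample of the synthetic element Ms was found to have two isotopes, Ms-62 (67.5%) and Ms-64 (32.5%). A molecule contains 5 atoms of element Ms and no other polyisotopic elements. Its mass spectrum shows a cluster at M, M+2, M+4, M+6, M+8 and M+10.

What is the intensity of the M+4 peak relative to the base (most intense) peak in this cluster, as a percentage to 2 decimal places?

96.30%

(0.675 + 0.325)^5 gives M 0.1401, M+2 0.3373, M+4 0.3248, M+6 0.1564, M+8 0.0377, M+10 0.0036; the largest is M+2.
P(M+2) = C(5,1) × 0.675^4 × 0.325^1 = 5 × 0.20759414 × 0.3250 = 0.337340 (base)
P(M+4) = C(5,2) × 0.675^3 × 0.325^2 = 10 × 0.30754688 × 0.105625 = 0.324846
Relative intensity = 0.324846 / 0.337340 × 100 = 96.30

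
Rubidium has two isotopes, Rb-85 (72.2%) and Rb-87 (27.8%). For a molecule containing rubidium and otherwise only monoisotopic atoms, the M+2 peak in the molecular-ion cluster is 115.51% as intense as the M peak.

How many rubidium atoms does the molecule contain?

With n Rb atoms, P(M+2)/P(M) = C(n,1)·p^(n−1)q / p^n = n·q/p = n · 0.278/0.722.
n = 1.1551 × 0.722/0.278 = 3.00 ≈ 3

3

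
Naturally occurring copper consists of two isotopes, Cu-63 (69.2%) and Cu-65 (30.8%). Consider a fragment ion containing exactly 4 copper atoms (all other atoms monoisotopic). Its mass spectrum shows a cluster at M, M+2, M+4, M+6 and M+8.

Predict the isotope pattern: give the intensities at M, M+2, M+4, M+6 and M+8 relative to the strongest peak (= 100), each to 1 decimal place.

56.2 : 100.0 : 66.8 : 19.8 : 2.2

Each Cu atom is independently Cu-63 (p = 0.692) or Cu-65 (q = 0.308); the cluster is the binomial expansion (p + q)^4.
P(M) = 0.692^4 = 0.229311
P(M+2) = 4 × 0.692^3 × 0.308^1 = 0.408253
P(M+4) = 6 × 0.692^2 × 0.308^2 = 0.272562
P(M+6) = 4 × 0.692^1 × 0.308^3 = 0.080876
P(M+8) = 0.308^4 = 0.008999
The M+2 peak is largest (0.408253); scaling to 100 gives 56.2 : 100.0 : 66.8 : 19.8 : 2.2.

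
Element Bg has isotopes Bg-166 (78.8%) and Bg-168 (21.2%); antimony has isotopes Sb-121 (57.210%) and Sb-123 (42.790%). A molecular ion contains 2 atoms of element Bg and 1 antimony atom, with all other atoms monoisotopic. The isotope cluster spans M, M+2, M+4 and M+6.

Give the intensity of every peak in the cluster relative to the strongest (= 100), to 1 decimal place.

77.8 : 100.0 : 36.9 : 4.2

Element Bg pattern (n=2): 0.620944 : 0.334112 : 0.044944
Antimony pattern (n=1): 0.5721 : 0.4279
Convolve the two distributions (both contribute in 2-u steps):
  M: 0.620944×0.5721 = 0.355242
  M+2: 0.620944×0.4279 + 0.334112×0.5721 = 0.456847
  M+4: 0.334112×0.4279 + 0.044944×0.5721 = 0.168679
  M+6: 0.044944×0.4279 = 0.019232
Scale to base peak (0.456847) = 100: 77.8 : 100.0 : 36.9 : 4.2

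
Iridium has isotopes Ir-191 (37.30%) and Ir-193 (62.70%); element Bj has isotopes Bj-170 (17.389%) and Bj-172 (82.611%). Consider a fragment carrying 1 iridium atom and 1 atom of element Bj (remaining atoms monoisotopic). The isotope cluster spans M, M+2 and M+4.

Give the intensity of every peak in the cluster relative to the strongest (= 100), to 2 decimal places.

12.52 : 80.54 : 100.00

Iridium pattern (n=1): 0.3730 : 0.6270
Element Bj pattern (n=1): 0.17389 : 0.82611
Convolve the two distributions (both contribute in 2-u steps):
  M: 0.3730×0.17389 = 0.064861
  M+2: 0.3730×0.82611 + 0.6270×0.17389 = 0.417168
  M+4: 0.6270×0.82611 = 0.517971
Scale to base peak (0.517971) = 100: 12.52 : 80.54 : 100.00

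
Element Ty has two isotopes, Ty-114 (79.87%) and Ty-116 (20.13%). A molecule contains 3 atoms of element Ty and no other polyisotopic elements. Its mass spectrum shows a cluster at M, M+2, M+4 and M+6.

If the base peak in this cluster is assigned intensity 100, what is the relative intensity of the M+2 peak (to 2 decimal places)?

Term probabilities: M 0.5095, M+2 0.3852, M+4 0.0971, M+6 0.0082. Base peak = M.
P(M) = C(3,0) × 0.7987^3 × 0.2013^0 = 1 × 0.50950805 × 1.0000 = 0.509508 (base)
P(M+2) = C(3,1) × 0.7987^2 × 0.2013^1 = 3 × 0.63792169 × 0.2013 = 0.385241
Relative intensity = 0.385241 / 0.509508 × 100 = 75.61

75.61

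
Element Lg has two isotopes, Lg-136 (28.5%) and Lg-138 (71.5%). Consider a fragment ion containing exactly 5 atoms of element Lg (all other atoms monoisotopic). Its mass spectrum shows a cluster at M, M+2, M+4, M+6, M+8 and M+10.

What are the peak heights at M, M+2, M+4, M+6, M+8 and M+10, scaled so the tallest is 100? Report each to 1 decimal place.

0.5 : 6.3 : 31.8 : 79.7 : 100.0 : 50.2

Each Lg atom is independently Lg-136 (p = 0.285) or Lg-138 (q = 0.715); the cluster is the binomial expansion (p + q)^5.
P(M) = 0.285^5 = 0.001880
P(M+2) = 5 × 0.285^4 × 0.715^1 = 0.023586
P(M+4) = 10 × 0.285^3 × 0.715^2 = 0.118344
P(M+6) = 10 × 0.285^2 × 0.715^3 = 0.296898
P(M+8) = 5 × 0.285^1 × 0.715^4 = 0.372425
P(M+10) = 0.715^5 = 0.186866
The M+8 peak is largest (0.372425); scaling to 100 gives 0.5 : 6.3 : 31.8 : 79.7 : 100.0 : 50.2.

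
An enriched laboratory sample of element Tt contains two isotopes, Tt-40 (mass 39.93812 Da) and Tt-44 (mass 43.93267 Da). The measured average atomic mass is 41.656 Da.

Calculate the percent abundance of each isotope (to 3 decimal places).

Writing the weighted mean with unknown fraction x of Tt-40:
39.93812·x + 43.93267·(1 − x) = 41.656
(39.93812 − 43.93267)·x = 41.656 − 43.93267
x = -2.27667 / -3.99455 = 0.56994 → 56.994% Tt-40, 43.006% Tt-44.

Tt-40: 56.994%, Tt-44: 43.006%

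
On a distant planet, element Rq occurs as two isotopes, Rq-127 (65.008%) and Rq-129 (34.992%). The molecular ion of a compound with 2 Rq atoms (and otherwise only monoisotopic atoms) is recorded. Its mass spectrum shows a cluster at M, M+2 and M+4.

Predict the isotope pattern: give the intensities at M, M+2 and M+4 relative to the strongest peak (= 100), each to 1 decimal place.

92.9 : 100.0 : 26.9

Expanding (0.65008 + 0.34992)^2:
P(M) = 0.65008^2 = 0.422604
P(M+2) = 2 × 0.65008^1 × 0.34992^1 = 0.454952
P(M+4) = 0.34992^2 = 0.122444
The M+2 peak is largest (0.454952); scaling to 100 gives 92.9 : 100.0 : 26.9.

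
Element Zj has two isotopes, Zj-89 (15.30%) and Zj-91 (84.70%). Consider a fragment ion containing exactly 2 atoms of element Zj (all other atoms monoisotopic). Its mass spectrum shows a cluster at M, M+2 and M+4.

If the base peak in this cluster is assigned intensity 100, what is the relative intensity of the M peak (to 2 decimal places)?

3.26

Term probabilities: M 0.0234, M+2 0.2592, M+4 0.7174. Base peak = M+4.
P(M+4) = C(2,2) × 0.1530^0 × 0.8470^2 = 1 × 1.0000 × 0.717409 = 0.717409 (base)
P(M) = C(2,0) × 0.1530^2 × 0.8470^0 = 1 × 0.023409 × 1.0000 = 0.023409
Relative intensity = 0.023409 / 0.717409 × 100 = 3.26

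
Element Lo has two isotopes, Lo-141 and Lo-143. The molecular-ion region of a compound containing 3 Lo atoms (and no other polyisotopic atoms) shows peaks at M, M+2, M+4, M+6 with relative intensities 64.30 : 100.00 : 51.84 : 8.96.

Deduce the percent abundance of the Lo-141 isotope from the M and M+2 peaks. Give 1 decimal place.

Write p for the Lo-141 fraction. I(M+2)/I(M) = [C(3,1)·p^2·(1−p)] / p^3 = 3·(1−p)/p = 100.00/64.30 = 1.5552
(1−p)/p = 1.5552/3 = 0.5184  ⇒  p = 1/(1 + 0.5184) = 0.6586
Lo-141: 65.9%, Lo-143: 34.1%.

65.9%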